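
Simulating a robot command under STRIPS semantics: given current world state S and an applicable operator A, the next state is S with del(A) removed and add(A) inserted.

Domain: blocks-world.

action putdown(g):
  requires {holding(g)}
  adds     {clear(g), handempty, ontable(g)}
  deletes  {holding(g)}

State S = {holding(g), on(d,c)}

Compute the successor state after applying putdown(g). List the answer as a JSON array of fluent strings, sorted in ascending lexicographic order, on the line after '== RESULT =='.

Compute (S \ del) ∪ add:
  pre ⊆ S: {holding(g)} ⊆ S  — applicable
  S \ del = {on(d,c)}
  ∪ add   = {clear(g), handempty, on(d,c), ontable(g)}

== RESULT ==
["clear(g)", "handempty", "on(d,c)", "ontable(g)"]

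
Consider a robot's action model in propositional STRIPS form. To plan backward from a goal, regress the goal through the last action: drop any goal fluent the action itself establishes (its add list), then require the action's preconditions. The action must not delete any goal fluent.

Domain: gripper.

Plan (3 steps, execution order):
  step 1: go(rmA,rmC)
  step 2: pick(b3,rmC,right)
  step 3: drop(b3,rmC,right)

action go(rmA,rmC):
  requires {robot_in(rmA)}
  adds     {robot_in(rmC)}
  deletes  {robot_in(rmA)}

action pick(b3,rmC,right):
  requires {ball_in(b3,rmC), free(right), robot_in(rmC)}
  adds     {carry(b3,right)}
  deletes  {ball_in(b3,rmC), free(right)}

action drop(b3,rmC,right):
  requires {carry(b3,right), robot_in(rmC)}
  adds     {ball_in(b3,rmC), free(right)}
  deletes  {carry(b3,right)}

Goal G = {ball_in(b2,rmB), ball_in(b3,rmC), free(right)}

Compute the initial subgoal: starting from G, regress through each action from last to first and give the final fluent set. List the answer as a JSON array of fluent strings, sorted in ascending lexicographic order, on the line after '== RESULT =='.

Regress step by step:
  through step 3 (drop(b3,rmC,right)): drop {ball_in(b3,rmC), free(right)}, keep {ball_in(b2,rmB)}, require {carry(b3,right), robot_in(rmC)}
    → {ball_in(b2,rmB), carry(b3,right), robot_in(rmC)}
  through step 2 (pick(b3,rmC,right)): drop {carry(b3,right)}, keep {ball_in(b2,rmB), robot_in(rmC)}, require {ball_in(b3,rmC), free(right), robot_in(rmC)}
    → {ball_in(b2,rmB), ball_in(b3,rmC), free(right), robot_in(rmC)}
  through step 1 (go(rmA,rmC)): drop {robot_in(rmC)}, keep {ball_in(b2,rmB), ball_in(b3,rmC), free(right)}, require {robot_in(rmA)}
    → {ball_in(b2,rmB), ball_in(b3,rmC), free(right), robot_in(rmA)}

== RESULT ==
["ball_in(b2,rmB)", "ball_in(b3,rmC)", "free(right)", "robot_in(rmA)"]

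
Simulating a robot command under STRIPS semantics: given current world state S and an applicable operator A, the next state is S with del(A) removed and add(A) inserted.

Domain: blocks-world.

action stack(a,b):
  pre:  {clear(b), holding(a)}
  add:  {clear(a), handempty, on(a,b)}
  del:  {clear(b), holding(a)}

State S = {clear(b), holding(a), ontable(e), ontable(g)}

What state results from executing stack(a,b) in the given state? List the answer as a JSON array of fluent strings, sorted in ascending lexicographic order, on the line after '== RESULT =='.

Compute (S \ del) ∪ add:
  pre ⊆ S: {clear(b), holding(a)} ⊆ S  — applicable
  S \ del = {ontable(e), ontable(g)}
  ∪ add   = {clear(a), handempty, on(a,b), ontable(e), ontable(g)}

== RESULT ==
["clear(a)", "handempty", "on(a,b)", "ontable(e)", "ontable(g)"]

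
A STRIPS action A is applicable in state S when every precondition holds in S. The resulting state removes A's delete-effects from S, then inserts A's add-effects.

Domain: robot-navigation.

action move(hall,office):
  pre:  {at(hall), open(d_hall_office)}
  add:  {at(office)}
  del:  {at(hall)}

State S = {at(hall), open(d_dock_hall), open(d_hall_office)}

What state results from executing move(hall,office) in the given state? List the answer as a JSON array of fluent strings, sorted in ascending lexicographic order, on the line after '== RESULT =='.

Compute (S \ del) ∪ add:
  pre ⊆ S: {at(hall), open(d_hall_office)} ⊆ S  — applicable
  S \ del = {open(d_dock_hall), open(d_hall_office)}
  ∪ add   = {at(office), open(d_dock_hall), open(d_hall_office)}

== RESULT ==
["at(office)", "open(d_dock_hall)", "open(d_hall_office)"]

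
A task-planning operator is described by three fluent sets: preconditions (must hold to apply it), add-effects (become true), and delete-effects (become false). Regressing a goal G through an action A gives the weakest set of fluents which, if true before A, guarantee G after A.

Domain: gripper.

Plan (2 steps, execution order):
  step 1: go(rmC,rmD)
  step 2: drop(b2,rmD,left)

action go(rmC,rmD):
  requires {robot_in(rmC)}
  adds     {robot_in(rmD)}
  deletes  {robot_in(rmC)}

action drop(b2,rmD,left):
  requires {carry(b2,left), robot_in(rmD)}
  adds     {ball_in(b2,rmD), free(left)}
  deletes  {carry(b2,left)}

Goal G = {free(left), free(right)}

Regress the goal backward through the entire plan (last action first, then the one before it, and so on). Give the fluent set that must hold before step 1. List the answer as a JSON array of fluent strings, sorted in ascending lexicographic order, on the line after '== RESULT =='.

Work backward from the goal:
  through step 2 (drop(b2,rmD,left)): drop {free(left)}, keep {free(right)}, require {carry(b2,left), robot_in(rmD)}
    → {carry(b2,left), free(right), robot_in(rmD)}
  through step 1 (go(rmC,rmD)): drop {robot_in(rmD)}, keep {carry(b2,left), free(right)}, require {robot_in(rmC)}
    → {carry(b2,left), free(right), robot_in(rmC)}

== RESULT ==
["carry(b2,left)", "free(right)", "robot_in(rmC)"]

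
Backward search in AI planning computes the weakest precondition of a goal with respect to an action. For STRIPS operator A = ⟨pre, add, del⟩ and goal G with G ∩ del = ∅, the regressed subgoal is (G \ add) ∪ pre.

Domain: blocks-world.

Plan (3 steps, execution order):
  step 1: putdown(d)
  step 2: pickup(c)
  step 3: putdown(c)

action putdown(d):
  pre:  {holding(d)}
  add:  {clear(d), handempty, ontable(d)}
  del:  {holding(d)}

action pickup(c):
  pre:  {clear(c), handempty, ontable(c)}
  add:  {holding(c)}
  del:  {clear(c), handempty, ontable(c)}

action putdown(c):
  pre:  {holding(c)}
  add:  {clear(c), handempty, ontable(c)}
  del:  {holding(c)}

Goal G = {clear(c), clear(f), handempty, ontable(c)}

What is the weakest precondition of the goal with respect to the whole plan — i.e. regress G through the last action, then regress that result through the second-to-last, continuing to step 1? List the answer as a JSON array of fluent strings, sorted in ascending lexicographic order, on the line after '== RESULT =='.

Work backward from the goal:
  through step 3 (putdown(c)): drop {clear(c), handempty, ontable(c)}, keep {clear(f)}, require {holding(c)}
    → {clear(f), holding(c)}
  through step 2 (pickup(c)): drop {holding(c)}, keep {clear(f)}, require {clear(c), handempty, ontable(c)}
    → {clear(c), clear(f), handempty, ontable(c)}
  through step 1 (putdown(d)): drop {handempty}, keep {clear(c), clear(f), ontable(c)}, require {holding(d)}
    → {clear(c), clear(f), holding(d), ontable(c)}

== RESULT ==
["clear(c)", "clear(f)", "holding(d)", "ontable(c)"]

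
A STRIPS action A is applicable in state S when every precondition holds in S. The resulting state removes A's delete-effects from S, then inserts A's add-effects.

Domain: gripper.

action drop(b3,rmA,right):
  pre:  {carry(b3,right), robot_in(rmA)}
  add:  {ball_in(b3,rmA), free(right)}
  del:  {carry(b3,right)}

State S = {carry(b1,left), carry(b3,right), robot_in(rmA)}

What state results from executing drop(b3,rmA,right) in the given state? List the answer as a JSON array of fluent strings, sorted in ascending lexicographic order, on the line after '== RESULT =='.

Progress:
  pre ⊆ S: {carry(b3,right), robot_in(rmA)} ⊆ S  — applicable
  S \ del = {carry(b1,left), robot_in(rmA)}
  ∪ add   = {ball_in(b3,rmA), carry(b1,left), free(right), robot_in(rmA)}

== RESULT ==
["ball_in(b3,rmA)", "carry(b1,left)", "free(right)", "robot_in(rmA)"]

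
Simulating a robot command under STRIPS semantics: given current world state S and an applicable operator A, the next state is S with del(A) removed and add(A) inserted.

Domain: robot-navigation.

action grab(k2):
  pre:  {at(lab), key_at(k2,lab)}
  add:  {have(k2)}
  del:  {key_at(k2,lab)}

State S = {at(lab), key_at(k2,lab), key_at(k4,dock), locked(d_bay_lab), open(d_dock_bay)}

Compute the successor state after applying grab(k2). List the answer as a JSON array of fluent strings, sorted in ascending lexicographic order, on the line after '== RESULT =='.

Compute (S \ del) ∪ add:
  pre ⊆ S: {at(lab), key_at(k2,lab)} ⊆ S  — applicable
  S \ del = {at(lab), key_at(k4,dock), locked(d_bay_lab), open(d_dock_bay)}
  ∪ add   = {at(lab), have(k2), key_at(k4,dock), locked(d_bay_lab), open(d_dock_bay)}

== RESULT ==
["at(lab)", "have(k2)", "key_at(k4,dock)", "locked(d_bay_lab)", "open(d_dock_bay)"]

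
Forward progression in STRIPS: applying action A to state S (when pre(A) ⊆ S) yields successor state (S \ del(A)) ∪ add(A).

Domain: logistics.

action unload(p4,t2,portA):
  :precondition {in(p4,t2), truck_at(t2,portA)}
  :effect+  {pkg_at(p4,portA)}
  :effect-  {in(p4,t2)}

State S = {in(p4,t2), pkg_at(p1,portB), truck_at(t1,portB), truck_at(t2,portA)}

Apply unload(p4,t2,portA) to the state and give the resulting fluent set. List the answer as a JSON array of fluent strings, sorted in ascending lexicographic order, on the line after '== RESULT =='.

Progress:
  pre ⊆ S: {in(p4,t2), truck_at(t2,portA)} ⊆ S  — applicable
  S \ del = {pkg_at(p1,portB), truck_at(t1,portB), truck_at(t2,portA)}
  ∪ add   = {pkg_at(p1,portB), pkg_at(p4,portA), truck_at(t1,portB), truck_at(t2,portA)}

== RESULT ==
["pkg_at(p1,portB)", "pkg_at(p4,portA)", "truck_at(t1,portB)", "truck_at(t2,portA)"]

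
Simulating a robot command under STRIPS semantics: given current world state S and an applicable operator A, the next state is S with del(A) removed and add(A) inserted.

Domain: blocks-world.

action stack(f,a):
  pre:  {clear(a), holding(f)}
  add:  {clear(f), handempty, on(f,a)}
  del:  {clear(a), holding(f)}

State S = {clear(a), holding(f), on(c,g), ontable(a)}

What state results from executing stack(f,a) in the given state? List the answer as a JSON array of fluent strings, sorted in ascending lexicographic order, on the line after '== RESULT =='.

Progress:
  pre ⊆ S: {clear(a), holding(f)} ⊆ S  — applicable
  S \ del = {on(c,g), ontable(a)}
  ∪ add   = {clear(f), handempty, on(c,g), on(f,a), ontable(a)}

== RESULT ==
["clear(f)", "handempty", "on(c,g)", "on(f,a)", "ontable(a)"]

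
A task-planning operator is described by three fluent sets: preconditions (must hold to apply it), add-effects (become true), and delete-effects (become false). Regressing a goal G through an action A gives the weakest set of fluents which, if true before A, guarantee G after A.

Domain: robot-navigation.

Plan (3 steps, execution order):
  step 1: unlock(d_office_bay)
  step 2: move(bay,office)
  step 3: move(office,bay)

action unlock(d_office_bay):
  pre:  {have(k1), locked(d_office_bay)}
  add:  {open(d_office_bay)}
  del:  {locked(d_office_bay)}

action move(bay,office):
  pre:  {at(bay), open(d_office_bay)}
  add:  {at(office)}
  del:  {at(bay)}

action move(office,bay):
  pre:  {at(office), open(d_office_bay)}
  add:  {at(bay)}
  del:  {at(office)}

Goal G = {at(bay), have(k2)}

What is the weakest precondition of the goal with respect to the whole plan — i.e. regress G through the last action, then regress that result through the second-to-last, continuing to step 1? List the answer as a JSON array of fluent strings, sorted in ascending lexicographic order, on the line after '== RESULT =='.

Work backward from the goal:
  through step 3 (move(office,bay)): drop {at(bay)}, keep {have(k2)}, require {at(office), open(d_office_bay)}
    → {at(office), have(k2), open(d_office_bay)}
  through step 2 (move(bay,office)): drop {at(office)}, keep {have(k2), open(d_office_bay)}, require {at(bay), open(d_office_bay)}
    → {at(bay), have(k2), open(d_office_bay)}
  through step 1 (unlock(d_office_bay)): drop {open(d_office_bay)}, keep {at(bay), have(k2)}, require {have(k1), locked(d_office_bay)}
    → {at(bay), have(k1), have(k2), locked(d_office_bay)}

== RESULT ==
["at(bay)", "have(k1)", "have(k2)", "locked(d_office_bay)"]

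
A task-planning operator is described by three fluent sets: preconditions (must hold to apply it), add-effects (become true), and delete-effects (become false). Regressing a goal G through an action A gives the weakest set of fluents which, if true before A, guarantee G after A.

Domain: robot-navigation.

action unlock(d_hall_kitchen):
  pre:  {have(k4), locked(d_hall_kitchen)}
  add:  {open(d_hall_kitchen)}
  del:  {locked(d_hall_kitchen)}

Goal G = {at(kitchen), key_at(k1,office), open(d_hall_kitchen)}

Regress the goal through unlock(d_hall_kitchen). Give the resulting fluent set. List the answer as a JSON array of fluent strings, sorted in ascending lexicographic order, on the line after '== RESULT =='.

Compute (G \ add) ∪ pre:
  G ∩ del = {}  (empty — regression defined)
  G \ add = {at(kitchen), key_at(k1,office), open(d_hall_kitchen)} \ {open(d_hall_kitchen)} = {at(kitchen), key_at(k1,office)}
  ∪ pre   = {at(kitchen), key_at(k1,office)} ∪ {have(k4), locked(d_hall_kitchen)}
          = {at(kitchen), have(k4), key_at(k1,office), locked(d_hall_kitchen)}

== RESULT ==
["at(kitchen)", "have(k4)", "key_at(k1,office)", "locked(d_hall_kitchen)"]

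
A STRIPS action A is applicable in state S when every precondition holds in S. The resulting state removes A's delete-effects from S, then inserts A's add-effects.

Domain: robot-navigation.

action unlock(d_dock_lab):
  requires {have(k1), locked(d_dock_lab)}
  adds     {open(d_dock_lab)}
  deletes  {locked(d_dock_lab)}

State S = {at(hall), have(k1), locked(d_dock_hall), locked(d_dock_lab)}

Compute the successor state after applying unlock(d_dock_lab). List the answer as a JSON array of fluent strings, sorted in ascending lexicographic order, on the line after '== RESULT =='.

Compute (S \ del) ∪ add:
  pre ⊆ S: {have(k1), locked(d_dock_lab)} ⊆ S  — applicable
  S \ del = {at(hall), have(k1), locked(d_dock_hall)}
  ∪ add   = {at(hall), have(k1), locked(d_dock_hall), open(d_dock_lab)}

== RESULT ==
["at(hall)", "have(k1)", "locked(d_dock_hall)", "open(d_dock_lab)"]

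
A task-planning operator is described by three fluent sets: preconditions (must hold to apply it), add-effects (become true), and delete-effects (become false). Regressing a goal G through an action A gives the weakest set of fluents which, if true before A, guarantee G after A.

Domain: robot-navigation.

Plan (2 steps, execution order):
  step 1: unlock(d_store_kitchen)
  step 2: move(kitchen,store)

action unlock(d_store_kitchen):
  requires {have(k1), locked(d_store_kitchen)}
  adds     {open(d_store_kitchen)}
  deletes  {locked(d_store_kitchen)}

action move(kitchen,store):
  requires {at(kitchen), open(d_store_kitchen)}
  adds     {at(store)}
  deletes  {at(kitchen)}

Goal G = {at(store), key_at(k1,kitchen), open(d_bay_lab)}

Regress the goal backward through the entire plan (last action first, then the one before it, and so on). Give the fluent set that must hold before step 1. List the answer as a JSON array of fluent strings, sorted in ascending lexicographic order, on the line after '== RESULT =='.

Work backward from the goal:
  through step 2 (move(kitchen,store)): drop {at(store)}, keep {key_at(k1,kitchen), open(d_bay_lab)}, require {at(kitchen), open(d_store_kitchen)}
    → {at(kitchen), key_at(k1,kitchen), open(d_bay_lab), open(d_store_kitchen)}
  through step 1 (unlock(d_store_kitchen)): drop {open(d_store_kitchen)}, keep {at(kitchen), key_at(k1,kitchen), open(d_bay_lab)}, require {have(k1), locked(d_store_kitchen)}
    → {at(kitchen), have(k1), key_at(k1,kitchen), locked(d_store_kitchen), open(d_bay_lab)}

== RESULT ==
["at(kitchen)", "have(k1)", "key_at(k1,kitchen)", "locked(d_store_kitchen)", "open(d_bay_lab)"]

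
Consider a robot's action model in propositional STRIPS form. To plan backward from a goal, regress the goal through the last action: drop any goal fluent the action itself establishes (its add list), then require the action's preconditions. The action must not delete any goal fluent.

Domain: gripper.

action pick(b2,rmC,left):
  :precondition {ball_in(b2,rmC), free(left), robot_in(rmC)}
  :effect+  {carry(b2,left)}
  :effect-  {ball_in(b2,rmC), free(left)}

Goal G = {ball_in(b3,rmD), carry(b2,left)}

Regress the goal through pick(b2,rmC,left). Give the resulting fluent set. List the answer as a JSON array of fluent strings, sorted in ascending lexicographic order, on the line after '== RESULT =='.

Compute (G \ add) ∪ pre:
  G ∩ del = {}  (empty — regression defined)
  G \ add = {ball_in(b3,rmD), carry(b2,left)} \ {carry(b2,left)} = {ball_in(b3,rmD)}
  ∪ pre   = {ball_in(b3,rmD)} ∪ {ball_in(b2,rmC), free(left), robot_in(rmC)}
          = {ball_in(b2,rmC), ball_in(b3,rmD), free(left), robot_in(rmC)}

== RESULT ==
["ball_in(b2,rmC)", "ball_in(b3,rmD)", "free(left)", "robot_in(rmC)"]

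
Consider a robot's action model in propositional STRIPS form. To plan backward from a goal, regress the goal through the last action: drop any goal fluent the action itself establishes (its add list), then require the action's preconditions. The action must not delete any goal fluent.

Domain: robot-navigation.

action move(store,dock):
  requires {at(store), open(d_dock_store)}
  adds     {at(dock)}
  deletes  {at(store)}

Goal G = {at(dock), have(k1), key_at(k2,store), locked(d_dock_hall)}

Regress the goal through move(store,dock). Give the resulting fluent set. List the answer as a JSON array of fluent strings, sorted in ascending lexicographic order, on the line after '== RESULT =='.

Regress:
  G ∩ del = {}  (empty — regression defined)
  G \ add = {at(dock), have(k1), key_at(k2,store), locked(d_dock_hall)} \ {at(dock)} = {have(k1), key_at(k2,store), locked(d_dock_hall)}
  ∪ pre   = {have(k1), key_at(k2,store), locked(d_dock_hall)} ∪ {at(store), open(d_dock_store)}
          = {at(store), have(k1), key_at(k2,store), locked(d_dock_hall), open(d_dock_store)}

== RESULT ==
["at(store)", "have(k1)", "key_at(k2,store)", "locked(d_dock_hall)", "open(d_dock_store)"]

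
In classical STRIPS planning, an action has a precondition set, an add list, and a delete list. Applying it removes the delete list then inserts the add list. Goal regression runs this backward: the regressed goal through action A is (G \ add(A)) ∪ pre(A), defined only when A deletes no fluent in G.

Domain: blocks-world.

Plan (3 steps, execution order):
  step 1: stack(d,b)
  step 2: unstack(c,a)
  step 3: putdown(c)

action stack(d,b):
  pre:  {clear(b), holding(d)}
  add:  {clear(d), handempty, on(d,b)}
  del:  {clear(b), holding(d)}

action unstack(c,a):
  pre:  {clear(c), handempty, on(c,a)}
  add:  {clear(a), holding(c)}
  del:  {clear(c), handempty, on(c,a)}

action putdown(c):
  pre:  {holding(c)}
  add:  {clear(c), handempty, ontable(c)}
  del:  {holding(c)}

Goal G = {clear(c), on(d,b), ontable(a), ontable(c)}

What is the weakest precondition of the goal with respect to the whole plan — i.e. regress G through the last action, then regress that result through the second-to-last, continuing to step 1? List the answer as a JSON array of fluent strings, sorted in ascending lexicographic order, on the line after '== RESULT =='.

Regress step by step:
  through step 3 (putdown(c)): drop {clear(c), ontable(c)}, keep {on(d,b), ontable(a)}, require {holding(c)}
    → {holding(c), on(d,b), ontable(a)}
  through step 2 (unstack(c,a)): drop {holding(c)}, keep {on(d,b), ontable(a)}, require {clear(c), handempty, on(c,a)}
    → {clear(c), handempty, on(c,a), on(d,b), ontable(a)}
  through step 1 (stack(d,b)): drop {handempty, on(d,b)}, keep {clear(c), on(c,a), ontable(a)}, require {clear(b), holding(d)}
    → {clear(b), clear(c), holding(d), on(c,a), ontable(a)}

== RESULT ==
["clear(b)", "clear(c)", "holding(d)", "on(c,a)", "ontable(a)"]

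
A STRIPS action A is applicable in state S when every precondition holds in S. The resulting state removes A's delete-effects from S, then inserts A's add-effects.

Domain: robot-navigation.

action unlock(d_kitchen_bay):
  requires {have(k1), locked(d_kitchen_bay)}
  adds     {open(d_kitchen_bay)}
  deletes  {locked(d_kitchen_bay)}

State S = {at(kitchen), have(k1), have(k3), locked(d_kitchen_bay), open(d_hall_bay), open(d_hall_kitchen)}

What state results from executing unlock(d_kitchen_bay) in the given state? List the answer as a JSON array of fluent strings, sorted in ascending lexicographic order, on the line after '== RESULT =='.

Compute (S \ del) ∪ add:
  pre ⊆ S: {have(k1), locked(d_kitchen_bay)} ⊆ S  — applicable
  S \ del = {at(kitchen), have(k1), have(k3), open(d_hall_bay), open(d_hall_kitchen)}
  ∪ add   = {at(kitchen), have(k1), have(k3), open(d_hall_bay), open(d_hall_kitchen), open(d_kitchen_bay)}

== RESULT ==
["at(kitchen)", "have(k1)", "have(k3)", "open(d_hall_bay)", "open(d_hall_kitchen)", "open(d_kitchen_bay)"]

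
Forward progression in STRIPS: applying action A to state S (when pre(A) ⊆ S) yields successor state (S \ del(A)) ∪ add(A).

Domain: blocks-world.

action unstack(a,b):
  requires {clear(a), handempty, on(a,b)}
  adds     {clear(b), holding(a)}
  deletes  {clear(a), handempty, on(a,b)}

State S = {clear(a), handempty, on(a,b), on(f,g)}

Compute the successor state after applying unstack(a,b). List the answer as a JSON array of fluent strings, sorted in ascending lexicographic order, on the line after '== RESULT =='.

Compute (S \ del) ∪ add:
  pre ⊆ S: {clear(a), handempty, on(a,b)} ⊆ S  — applicable
  S \ del = {on(f,g)}
  ∪ add   = {clear(b), holding(a), on(f,g)}

== RESULT ==
["clear(b)", "holding(a)", "on(f,g)"]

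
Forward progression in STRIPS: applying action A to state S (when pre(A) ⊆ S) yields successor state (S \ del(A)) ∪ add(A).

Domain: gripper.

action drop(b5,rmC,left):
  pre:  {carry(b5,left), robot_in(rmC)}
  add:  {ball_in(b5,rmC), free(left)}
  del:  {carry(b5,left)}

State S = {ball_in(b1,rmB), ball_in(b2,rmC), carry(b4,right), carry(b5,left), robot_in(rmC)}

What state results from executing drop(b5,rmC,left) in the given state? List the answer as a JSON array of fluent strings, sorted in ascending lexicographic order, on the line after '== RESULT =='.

Compute (S \ del) ∪ add:
  pre ⊆ S: {carry(b5,left), robot_in(rmC)} ⊆ S  — applicable
  S \ del = {ball_in(b1,rmB), ball_in(b2,rmC), carry(b4,right), robot_in(rmC)}
  ∪ add   = {ball_in(b1,rmB), ball_in(b2,rmC), ball_in(b5,rmC), carry(b4,right), free(left), robot_in(rmC)}

== RESULT ==
["ball_in(b1,rmB)", "ball_in(b2,rmC)", "ball_in(b5,rmC)", "carry(b4,right)", "free(left)", "robot_in(rmC)"]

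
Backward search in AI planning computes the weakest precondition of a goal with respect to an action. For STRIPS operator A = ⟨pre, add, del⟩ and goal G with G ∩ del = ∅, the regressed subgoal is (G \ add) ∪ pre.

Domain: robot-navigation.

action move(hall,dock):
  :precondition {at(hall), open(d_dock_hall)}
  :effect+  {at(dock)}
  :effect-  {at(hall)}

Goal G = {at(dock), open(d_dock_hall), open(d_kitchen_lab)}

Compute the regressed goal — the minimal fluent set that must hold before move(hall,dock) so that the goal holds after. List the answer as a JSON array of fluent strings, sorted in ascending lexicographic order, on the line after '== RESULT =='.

Compute (G \ add) ∪ pre:
  G ∩ del = {}  (empty — regression defined)
  G \ add = {at(dock), open(d_dock_hall), open(d_kitchen_lab)} \ {at(dock)} = {open(d_dock_hall), open(d_kitchen_lab)}
  ∪ pre   = {open(d_dock_hall), open(d_kitchen_lab)} ∪ {at(hall), open(d_dock_hall)}
          = {at(hall), open(d_dock_hall), open(d_kitchen_lab)}

== RESULT ==
["at(hall)", "open(d_dock_hall)", "open(d_kitchen_lab)"]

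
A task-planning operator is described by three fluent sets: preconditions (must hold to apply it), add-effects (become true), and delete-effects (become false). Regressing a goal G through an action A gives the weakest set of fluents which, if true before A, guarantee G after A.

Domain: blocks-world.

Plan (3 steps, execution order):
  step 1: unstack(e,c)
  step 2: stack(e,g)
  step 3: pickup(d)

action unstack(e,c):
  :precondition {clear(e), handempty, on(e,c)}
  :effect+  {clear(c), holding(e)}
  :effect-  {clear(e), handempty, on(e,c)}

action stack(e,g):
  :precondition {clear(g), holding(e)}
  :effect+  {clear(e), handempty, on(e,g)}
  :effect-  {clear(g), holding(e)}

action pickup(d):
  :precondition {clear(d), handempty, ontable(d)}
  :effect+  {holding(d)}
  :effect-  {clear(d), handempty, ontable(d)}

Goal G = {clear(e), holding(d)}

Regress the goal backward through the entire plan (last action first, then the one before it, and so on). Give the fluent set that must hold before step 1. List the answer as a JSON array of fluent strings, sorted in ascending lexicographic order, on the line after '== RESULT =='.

Regress step by step:
  through step 3 (pickup(d)): drop {holding(d)}, keep {clear(e)}, require {clear(d), handempty, ontable(d)}
    → {clear(d), clear(e), handempty, ontable(d)}
  through step 2 (stack(e,g)): drop {clear(e), handempty}, keep {clear(d), ontable(d)}, require {clear(g), holding(e)}
    → {clear(d), clear(g), holding(e), ontable(d)}
  through step 1 (unstack(e,c)): drop {holding(e)}, keep {clear(d), clear(g), ontable(d)}, require {clear(e), handempty, on(e,c)}
    → {clear(d), clear(e), clear(g), handempty, on(e,c), ontable(d)}

== RESULT ==
["clear(d)", "clear(e)", "clear(g)", "handempty", "on(e,c)", "ontable(d)"]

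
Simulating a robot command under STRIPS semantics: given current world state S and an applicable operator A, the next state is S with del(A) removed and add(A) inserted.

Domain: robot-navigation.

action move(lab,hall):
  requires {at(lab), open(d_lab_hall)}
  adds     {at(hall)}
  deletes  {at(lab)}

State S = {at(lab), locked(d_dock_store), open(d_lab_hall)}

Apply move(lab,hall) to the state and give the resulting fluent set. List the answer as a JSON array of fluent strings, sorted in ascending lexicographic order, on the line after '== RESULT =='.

Compute (S \ del) ∪ add:
  pre ⊆ S: {at(lab), open(d_lab_hall)} ⊆ S  — applicable
  S \ del = {locked(d_dock_store), open(d_lab_hall)}
  ∪ add   = {at(hall), locked(d_dock_store), open(d_lab_hall)}

== RESULT ==
["at(hall)", "locked(d_dock_store)", "open(d_lab_hall)"]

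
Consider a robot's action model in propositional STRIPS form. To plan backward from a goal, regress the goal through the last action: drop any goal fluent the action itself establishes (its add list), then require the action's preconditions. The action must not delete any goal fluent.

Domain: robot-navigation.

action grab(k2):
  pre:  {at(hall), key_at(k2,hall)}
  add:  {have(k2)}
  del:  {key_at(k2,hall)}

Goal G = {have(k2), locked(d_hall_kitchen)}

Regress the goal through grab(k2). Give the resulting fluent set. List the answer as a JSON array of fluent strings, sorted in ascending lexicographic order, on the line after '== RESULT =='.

Regress:
  G ∩ del = {}  (empty — regression defined)
  G \ add = {have(k2), locked(d_hall_kitchen)} \ {have(k2)} = {locked(d_hall_kitchen)}
  ∪ pre   = {locked(d_hall_kitchen)} ∪ {at(hall), key_at(k2,hall)}
          = {at(hall), key_at(k2,hall), locked(d_hall_kitchen)}

== RESULT ==
["at(hall)", "key_at(k2,hall)", "locked(d_hall_kitchen)"]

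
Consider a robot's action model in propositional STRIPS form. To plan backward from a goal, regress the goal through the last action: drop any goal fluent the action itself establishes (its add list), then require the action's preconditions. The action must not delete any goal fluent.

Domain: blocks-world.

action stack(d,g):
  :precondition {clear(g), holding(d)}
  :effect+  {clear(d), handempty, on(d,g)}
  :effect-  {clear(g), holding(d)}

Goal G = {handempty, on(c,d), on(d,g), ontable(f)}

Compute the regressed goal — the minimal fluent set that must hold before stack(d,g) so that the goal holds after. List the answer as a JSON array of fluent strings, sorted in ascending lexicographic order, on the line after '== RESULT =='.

Regress:
  G ∩ del = {}  (empty — regression defined)
  G \ add = {handempty, on(c,d), on(d,g), ontable(f)} \ {clear(d), handempty, on(d,g)} = {on(c,d), ontable(f)}
  ∪ pre   = {on(c,d), ontable(f)} ∪ {clear(g), holding(d)}
          = {clear(g), holding(d), on(c,d), ontable(f)}

== RESULT ==
["clear(g)", "holding(d)", "on(c,d)", "ontable(f)"]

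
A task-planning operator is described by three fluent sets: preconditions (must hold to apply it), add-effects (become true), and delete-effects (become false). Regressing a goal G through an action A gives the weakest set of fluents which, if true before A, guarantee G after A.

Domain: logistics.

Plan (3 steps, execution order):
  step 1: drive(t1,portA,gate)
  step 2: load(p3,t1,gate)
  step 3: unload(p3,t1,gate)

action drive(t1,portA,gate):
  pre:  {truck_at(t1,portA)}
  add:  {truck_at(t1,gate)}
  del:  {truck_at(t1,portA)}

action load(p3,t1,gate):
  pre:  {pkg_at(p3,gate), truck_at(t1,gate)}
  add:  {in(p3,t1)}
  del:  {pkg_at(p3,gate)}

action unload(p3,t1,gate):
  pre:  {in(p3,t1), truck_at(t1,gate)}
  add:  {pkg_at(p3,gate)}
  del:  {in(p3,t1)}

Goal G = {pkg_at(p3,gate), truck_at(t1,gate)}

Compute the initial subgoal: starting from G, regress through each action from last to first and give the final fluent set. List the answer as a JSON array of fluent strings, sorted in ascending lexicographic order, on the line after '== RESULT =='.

Work backward from the goal:
  through step 3 (unload(p3,t1,gate)): drop {pkg_at(p3,gate)}, keep {truck_at(t1,gate)}, require {in(p3,t1), truck_at(t1,gate)}
    → {in(p3,t1), truck_at(t1,gate)}
  through step 2 (load(p3,t1,gate)): drop {in(p3,t1)}, keep {truck_at(t1,gate)}, require {pkg_at(p3,gate), truck_at(t1,gate)}
    → {pkg_at(p3,gate), truck_at(t1,gate)}
  through step 1 (drive(t1,portA,gate)): drop {truck_at(t1,gate)}, keep {pkg_at(p3,gate)}, require {truck_at(t1,portA)}
    → {pkg_at(p3,gate), truck_at(t1,portA)}

== RESULT ==
["pkg_at(p3,gate)", "truck_at(t1,portA)"]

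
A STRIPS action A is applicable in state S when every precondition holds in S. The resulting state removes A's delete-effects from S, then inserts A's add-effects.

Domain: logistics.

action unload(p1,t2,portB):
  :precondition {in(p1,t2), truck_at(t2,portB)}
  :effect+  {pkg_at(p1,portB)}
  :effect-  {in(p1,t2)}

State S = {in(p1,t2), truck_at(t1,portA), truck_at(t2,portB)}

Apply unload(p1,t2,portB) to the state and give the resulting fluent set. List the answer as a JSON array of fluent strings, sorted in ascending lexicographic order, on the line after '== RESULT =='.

Progress:
  pre ⊆ S: {in(p1,t2), truck_at(t2,portB)} ⊆ S  — applicable
  S \ del = {truck_at(t1,portA), truck_at(t2,portB)}
  ∪ add   = {pkg_at(p1,portB), truck_at(t1,portA), truck_at(t2,portB)}

== RESULT ==
["pkg_at(p1,portB)", "truck_at(t1,portA)", "truck_at(t2,portB)"]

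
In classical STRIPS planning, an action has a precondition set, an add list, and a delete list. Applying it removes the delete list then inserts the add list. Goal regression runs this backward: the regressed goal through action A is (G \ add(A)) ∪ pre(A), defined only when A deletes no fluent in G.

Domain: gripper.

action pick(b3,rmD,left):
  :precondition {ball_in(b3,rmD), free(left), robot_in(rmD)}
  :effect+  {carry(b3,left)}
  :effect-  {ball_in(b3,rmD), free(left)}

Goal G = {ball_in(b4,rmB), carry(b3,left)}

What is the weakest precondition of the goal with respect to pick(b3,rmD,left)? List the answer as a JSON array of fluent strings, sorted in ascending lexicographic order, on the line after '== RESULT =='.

Regress:
  G ∩ del = {}  (empty — regression defined)
  G \ add = {ball_in(b4,rmB), carry(b3,left)} \ {carry(b3,left)} = {ball_in(b4,rmB)}
  ∪ pre   = {ball_in(b4,rmB)} ∪ {ball_in(b3,rmD), free(left), robot_in(rmD)}
          = {ball_in(b3,rmD), ball_in(b4,rmB), free(left), robot_in(rmD)}

== RESULT ==
["ball_in(b3,rmD)", "ball_in(b4,rmB)", "free(left)", "robot_in(rmD)"]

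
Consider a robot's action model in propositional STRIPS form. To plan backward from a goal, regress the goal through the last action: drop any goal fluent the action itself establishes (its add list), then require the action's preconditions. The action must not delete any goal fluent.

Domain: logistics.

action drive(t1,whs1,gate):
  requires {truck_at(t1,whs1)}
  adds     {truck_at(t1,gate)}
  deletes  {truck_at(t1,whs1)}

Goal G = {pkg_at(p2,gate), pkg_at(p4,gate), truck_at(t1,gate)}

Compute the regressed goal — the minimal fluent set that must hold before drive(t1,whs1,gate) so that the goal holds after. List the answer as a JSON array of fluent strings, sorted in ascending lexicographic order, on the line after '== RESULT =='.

Compute (G \ add) ∪ pre:
  G ∩ del = {}  (empty — regression defined)
  G \ add = {pkg_at(p2,gate), pkg_at(p4,gate), truck_at(t1,gate)} \ {truck_at(t1,gate)} = {pkg_at(p2,gate), pkg_at(p4,gate)}
  ∪ pre   = {pkg_at(p2,gate), pkg_at(p4,gate)} ∪ {truck_at(t1,whs1)}
          = {pkg_at(p2,gate), pkg_at(p4,gate), truck_at(t1,whs1)}

== RESULT ==
["pkg_at(p2,gate)", "pkg_at(p4,gate)", "truck_at(t1,whs1)"]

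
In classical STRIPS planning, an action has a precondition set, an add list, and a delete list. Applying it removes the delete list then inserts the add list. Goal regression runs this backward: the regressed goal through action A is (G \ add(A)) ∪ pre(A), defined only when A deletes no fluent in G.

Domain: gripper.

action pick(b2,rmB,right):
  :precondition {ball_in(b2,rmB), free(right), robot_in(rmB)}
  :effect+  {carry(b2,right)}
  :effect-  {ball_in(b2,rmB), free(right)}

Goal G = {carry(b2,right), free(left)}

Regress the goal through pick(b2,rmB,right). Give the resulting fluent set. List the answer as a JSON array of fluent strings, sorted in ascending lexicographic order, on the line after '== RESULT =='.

Compute (G \ add) ∪ pre:
  G ∩ del = {}  (empty — regression defined)
  G \ add = {carry(b2,right), free(left)} \ {carry(b2,right)} = {free(left)}
  ∪ pre   = {free(left)} ∪ {ball_in(b2,rmB), free(right), robot_in(rmB)}
          = {ball_in(b2,rmB), free(left), free(right), robot_in(rmB)}

== RESULT ==
["ball_in(b2,rmB)", "free(left)", "free(right)", "robot_in(rmB)"]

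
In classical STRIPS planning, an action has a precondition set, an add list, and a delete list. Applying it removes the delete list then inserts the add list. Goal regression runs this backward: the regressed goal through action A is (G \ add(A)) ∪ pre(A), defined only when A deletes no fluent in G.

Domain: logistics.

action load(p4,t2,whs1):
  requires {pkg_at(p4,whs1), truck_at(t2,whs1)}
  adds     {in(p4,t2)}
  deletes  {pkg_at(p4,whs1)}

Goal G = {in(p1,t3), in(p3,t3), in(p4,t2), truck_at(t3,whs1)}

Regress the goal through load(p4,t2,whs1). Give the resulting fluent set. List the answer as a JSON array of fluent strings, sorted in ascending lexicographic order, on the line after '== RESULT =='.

Compute (G \ add) ∪ pre:
  G ∩ del = {}  (empty — regression defined)
  G \ add = {in(p1,t3), in(p3,t3), in(p4,t2), truck_at(t3,whs1)} \ {in(p4,t2)} = {in(p1,t3), in(p3,t3), truck_at(t3,whs1)}
  ∪ pre   = {in(p1,t3), in(p3,t3), truck_at(t3,whs1)} ∪ {pkg_at(p4,whs1), truck_at(t2,whs1)}
          = {in(p1,t3), in(p3,t3), pkg_at(p4,whs1), truck_at(t2,whs1), truck_at(t3,whs1)}

== RESULT ==
["in(p1,t3)", "in(p3,t3)", "pkg_at(p4,whs1)", "truck_at(t2,whs1)", "truck_at(t3,whs1)"]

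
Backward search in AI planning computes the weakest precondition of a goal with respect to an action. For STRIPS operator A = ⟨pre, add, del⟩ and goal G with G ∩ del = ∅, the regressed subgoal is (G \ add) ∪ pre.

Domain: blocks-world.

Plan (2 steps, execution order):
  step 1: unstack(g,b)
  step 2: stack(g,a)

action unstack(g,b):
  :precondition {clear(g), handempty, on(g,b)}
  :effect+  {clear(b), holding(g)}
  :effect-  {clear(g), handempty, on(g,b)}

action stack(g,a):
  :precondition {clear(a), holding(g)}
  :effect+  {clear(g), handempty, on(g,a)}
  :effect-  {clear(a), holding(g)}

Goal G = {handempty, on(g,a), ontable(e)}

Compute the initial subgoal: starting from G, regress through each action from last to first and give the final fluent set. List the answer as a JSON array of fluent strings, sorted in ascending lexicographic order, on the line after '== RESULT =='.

Regress step by step:
  through step 2 (stack(g,a)): drop {handempty, on(g,a)}, keep {ontable(e)}, require {clear(a), holding(g)}
    → {clear(a), holding(g), ontable(e)}
  through step 1 (unstack(g,b)): drop {holding(g)}, keep {clear(a), ontable(e)}, require {clear(g), handempty, on(g,b)}
    → {clear(a), clear(g), handempty, on(g,b), ontable(e)}

== RESULT ==
["clear(a)", "clear(g)", "handempty", "on(g,b)", "ontable(e)"]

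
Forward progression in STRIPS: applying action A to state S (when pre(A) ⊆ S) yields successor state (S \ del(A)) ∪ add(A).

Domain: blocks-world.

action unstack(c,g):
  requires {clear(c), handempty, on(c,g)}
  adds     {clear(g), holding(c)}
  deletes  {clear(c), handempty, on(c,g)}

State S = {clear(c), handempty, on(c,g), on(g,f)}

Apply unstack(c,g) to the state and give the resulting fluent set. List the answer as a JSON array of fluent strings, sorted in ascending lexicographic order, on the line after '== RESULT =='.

Compute (S \ del) ∪ add:
  pre ⊆ S: {clear(c), handempty, on(c,g)} ⊆ S  — applicable
  S \ del = {on(g,f)}
  ∪ add   = {clear(g), holding(c), on(g,f)}

== RESULT ==
["clear(g)", "holding(c)", "on(g,f)"]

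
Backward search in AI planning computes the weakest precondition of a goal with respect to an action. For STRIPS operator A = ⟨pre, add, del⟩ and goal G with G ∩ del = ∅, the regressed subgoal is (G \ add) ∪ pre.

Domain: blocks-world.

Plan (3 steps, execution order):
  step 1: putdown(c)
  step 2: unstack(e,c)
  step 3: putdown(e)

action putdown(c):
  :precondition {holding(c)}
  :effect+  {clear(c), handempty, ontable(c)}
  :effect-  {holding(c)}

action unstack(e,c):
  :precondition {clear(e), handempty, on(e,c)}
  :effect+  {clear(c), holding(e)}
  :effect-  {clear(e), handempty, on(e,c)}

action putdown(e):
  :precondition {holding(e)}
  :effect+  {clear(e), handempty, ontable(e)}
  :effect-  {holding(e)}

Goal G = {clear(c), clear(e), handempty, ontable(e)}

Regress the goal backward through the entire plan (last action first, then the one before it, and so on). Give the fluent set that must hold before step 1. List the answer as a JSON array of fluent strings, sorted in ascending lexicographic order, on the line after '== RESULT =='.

Work backward from the goal:
  through step 3 (putdown(e)): drop {clear(e), handempty, ontable(e)}, keep {clear(c)}, require {holding(e)}
    → {clear(c), holding(e)}
  through step 2 (unstack(e,c)): drop {clear(c), holding(e)}, keep {}, require {clear(e), handempty, on(e,c)}
    → {clear(e), handempty, on(e,c)}
  through step 1 (putdown(c)): drop {handempty}, keep {clear(e), on(e,c)}, require {holding(c)}
    → {clear(e), holding(c), on(e,c)}

== RESULT ==
["clear(e)", "holding(c)", "on(e,c)"]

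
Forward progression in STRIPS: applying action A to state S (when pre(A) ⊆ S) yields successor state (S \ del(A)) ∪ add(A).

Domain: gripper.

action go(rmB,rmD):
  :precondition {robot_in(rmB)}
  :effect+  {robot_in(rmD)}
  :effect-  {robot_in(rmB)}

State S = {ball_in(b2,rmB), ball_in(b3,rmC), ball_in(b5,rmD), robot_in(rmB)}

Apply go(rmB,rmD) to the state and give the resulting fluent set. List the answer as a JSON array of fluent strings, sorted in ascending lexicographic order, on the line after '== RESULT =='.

Compute (S \ del) ∪ add:
  pre ⊆ S: {robot_in(rmB)} ⊆ S  — applicable
  S \ del = {ball_in(b2,rmB), ball_in(b3,rmC), ball_in(b5,rmD)}
  ∪ add   = {ball_in(b2,rmB), ball_in(b3,rmC), ball_in(b5,rmD), robot_in(rmD)}

== RESULT ==
["ball_in(b2,rmB)", "ball_in(b3,rmC)", "ball_in(b5,rmD)", "robot_in(rmD)"]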